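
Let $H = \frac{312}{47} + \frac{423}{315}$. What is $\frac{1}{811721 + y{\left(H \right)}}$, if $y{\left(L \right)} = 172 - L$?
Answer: $\frac{1645}{1335550856} \approx 1.2317 \cdot 10^{-6}$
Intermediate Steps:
$H = \frac{13129}{1645}$ ($H = 312 \cdot \frac{1}{47} + 423 \cdot \frac{1}{315} = \frac{312}{47} + \frac{47}{35} = \frac{13129}{1645} \approx 7.9812$)
$\frac{1}{811721 + y{\left(H \right)}} = \frac{1}{811721 + \left(172 - \frac{13129}{1645}\right)} = \frac{1}{811721 + \frac{269811}{1645}} = \frac{1}{\frac{1335550856}{1645}} = \frac{1645}{1335550856}$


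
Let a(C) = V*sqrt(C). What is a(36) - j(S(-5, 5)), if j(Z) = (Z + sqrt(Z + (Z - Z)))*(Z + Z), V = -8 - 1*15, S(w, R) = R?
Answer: -188 - 10*sqrt(5) ≈ -210.36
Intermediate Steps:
V = -23 (V = -8 - 15 = -23)
a(C) = -23*sqrt(C)
j(Z) = 2*Z*(Z + sqrt(Z)) (j(Z) = (Z + sqrt(Z + 0))*(2*Z) = (Z + sqrt(Z))*(2*Z) = 2*Z*(Z + sqrt(Z)))
a(36) - j(S(-5, 5)) = -23*sqrt(36) - (2*5**2 + 2*5**(3/2)) = -23*6 - (2*25 + 2*(5*sqrt(5))) = -138 - (50 + 10*sqrt(5)) = -138 + (-50 - 10*sqrt(5)) = -188 - 10*sqrt(5)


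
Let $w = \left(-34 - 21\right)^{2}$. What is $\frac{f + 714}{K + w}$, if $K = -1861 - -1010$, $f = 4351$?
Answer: $\frac{5065}{2174} \approx 2.3298$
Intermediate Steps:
$w = 3025$ ($w = \left(-55\right)^{2} = 3025$)
$K = -851$ ($K = -1861 + 1010 = -851$)
$\frac{f + 714}{K + w} = \frac{4351 + 714}{-851 + 3025} = \frac{5065}{2174}$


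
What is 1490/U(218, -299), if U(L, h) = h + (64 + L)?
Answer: -1490/17 ≈ -87.647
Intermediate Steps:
U(L, h) = 64 + L + h
1490/U(218, -299) = 1490/(64 + 218 - 299) = 1490/(-17) = 1490*(-1/17) = -1490/17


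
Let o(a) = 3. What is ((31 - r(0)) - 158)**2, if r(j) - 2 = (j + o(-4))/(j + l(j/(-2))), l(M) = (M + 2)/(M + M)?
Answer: nan ≈ nan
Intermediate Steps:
l(M) = (2 + M)/(2*M) (l(M) = (2 + M)/((2*M)) = (2 + M)*(1/(2*M)) = (2 + M)/(2*M))
r(j) = 2 + (3 + j)/(j - (2 - j/2)/j) (r(j) = 2 + (j + 3)/(j + (2 + j/(-2))/(2*((j/(-2))))) = 2 + (3 + j)/(j + (2 + j*(-1/2))/(2*((j*(-1/2))))) = 2 + (3 + j)/(j + (2 - j/2)/(2*((-j/2)))) = 2 + (3 + j)/(j + (-2/j)*(2 - j/2)/2) = 2 + (3 + j)/(j - (2 - j/2)/j))
((31 - r(0)) - 158)**2 = ((31 - 2*(-4 + 3*0**2 + 4*0)/(-4 + 0 + 2*0**2)) - 158)**2 = ((31 - 2*(-4 + 3*0 + 0)/(-4 + 0 + 2*0)) - 158)**2 = ((31 - 2*(-4 + 0 + 0)/(-4 + 0 + 0)) - 158)**2 = ((31 - 2*(-4)/(-4)) - 158)**2 = ((31 - 2*(-1)*(-4)/4) - 158)**2 = ((31 - 1*2) - 158)**2 = ((31 - 2) - 158)**2 = (29 - 158)**2 = (-129)**2 = 16641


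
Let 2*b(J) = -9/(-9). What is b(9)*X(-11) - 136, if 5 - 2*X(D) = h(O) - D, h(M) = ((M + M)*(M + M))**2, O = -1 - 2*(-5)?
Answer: -52763/2 ≈ -26382.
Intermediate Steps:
b(J) = 1/2 (b(J) = (-9/(-9))/2 = (-9*(-1/9))/2 = (1/2)*1 = 1/2)
O = 9 (O = -1 + 10 = 9)
h(M) = 16*M**4 (h(M) = ((2*M)*(2*M))**2 = (4*M**2)**2 = 16*M**4)
X(D) = -104971/2 + D/2 (X(D) = 5/2 - (16*9**4 - D)/2 = 5/2 - (16*6561 - D)/2 = 5/2 - (104976 - D)/2 = 5/2 + (-52488 + D/2) = -104971/2 + D/2)
b(9)*X(-11) - 136 = (-104971/2 + (1/2)*(-11))/2 - 136 = (-104971/2 - 11/2)/2 - 136 = (1/2)*(-52491) - 136 = -52491/2 - 136 = -52763/2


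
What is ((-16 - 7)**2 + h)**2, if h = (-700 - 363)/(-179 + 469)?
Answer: 23209608409/84100 ≈ 2.7598e+5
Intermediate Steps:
h = -1063/290 ≈ -3.6655
((-16 - 7)**2 + h)**2 = ((-16 - 7)**2 - 1063/290)**2 = ((-23)**2 - 1063/290)**2 = (529 - 1063/290)**2 = (152347/290)**2 = 23209608409/84100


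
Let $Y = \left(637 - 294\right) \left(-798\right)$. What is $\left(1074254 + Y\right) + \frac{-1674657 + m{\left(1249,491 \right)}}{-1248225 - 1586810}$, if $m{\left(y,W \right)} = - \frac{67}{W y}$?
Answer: $\frac{278365692008834466}{347722145813} \approx 8.0054 \cdot 10^{5}$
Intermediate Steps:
$m{\left(y,W \right)} = - \frac{67}{W y}$ ($m{\left(y,W \right)} = - 67 \frac{1}{W y} = - \frac{67}{W y}$)
$Y = -273714$ ($Y = 343 \left(-798\right) = -273714$)
$\left(1074254 + Y\right) + \frac{-1674657 + m{\left(1249,491 \right)}}{-1248225 - 1586810} = \left(1074254 - 273714\right) + \frac{-1674657 - \frac{67}{491 \cdot 1249}}{-1248225 - 1586810} = 800540 + \frac{-1674657 - \frac{67}{491} \cdot \frac{1}{1249}}{-2835035} = 800540 + \left(-1674657 - \frac{67}{613259}\right) \left(- \frac{1}{2835035}\right) = 800540 - - \frac{205399695446}{347722145813} = 800540 + \frac{205399695446}{347722145813} = \frac{278365692008834466}{347722145813}$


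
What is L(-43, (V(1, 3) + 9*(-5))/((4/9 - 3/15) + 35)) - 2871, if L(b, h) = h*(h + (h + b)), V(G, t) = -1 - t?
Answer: -1765400319/628849 ≈ -2807.4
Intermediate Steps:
L(b, h) = h*(b + 2*h) (L(b, h) = h*(h + (b + h)) = h*(b + 2*h))
L(-43, (V(1, 3) + 9*(-5))/((4/9 - 3/15) + 35)) - 2871 = (((-1 - 1*3) + 9*(-5))/((4/9 - 3/15) + 35))*(-43 + 2*(((-1 - 1*3) + 9*(-5))/((4/9 - 3/15) + 35))) - 2871 = (((-1 - 3) - 45)/((4*(⅑) - 3*1/15) + 35))*(-43 + 2*(((-1 - 3) - 45)/((4*(⅑) - 3*1/15) + 35))) - 2871 = ((-4 - 45)/((4/9 - ⅕) + 35))*(-43 + 2*((-4 - 45)/((4/9 - ⅕) + 35))) - 2871 = (-49/(11/45 + 35))*(-43 + 2*(-49/(11/45 + 35))) - 2871 = (-49/1586/45)*(-43 + 2*(-49/1586/45)) - 2871 = (-49*45/1586)*(-43 + 2*(-49*45/1586)) - 2871 = -2205*(-43 + 2*(-2205/1586))/1586 - 2871 = -2205*(-43 - 2205/793)/1586 - 2871 = -2205/1586*(-36304/793) - 2871 = 40025160/628849 - 2871 = -1765400319/628849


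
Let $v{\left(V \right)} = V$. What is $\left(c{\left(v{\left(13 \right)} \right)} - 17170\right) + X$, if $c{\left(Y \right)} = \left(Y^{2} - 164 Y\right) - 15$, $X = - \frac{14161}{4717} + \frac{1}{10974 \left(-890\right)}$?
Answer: $- \frac{9913393298033}{517643580} \approx -19151.0$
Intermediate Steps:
$X = - \frac{1554028193}{517643580}$ ($X = \left(-14161\right) \frac{1}{4717} + \frac{1}{10974} \left(- \frac{1}{890}\right) = - \frac{14161}{4717} - \frac{1}{9766860} = - \frac{1554028193}{517643580} \approx -3.0021$)
$c{\left(Y \right)} = -15 + Y^{2} - 164 Y$
$\left(c{\left(v{\left(13 \right)} \right)} - 17170\right) + X = \left(\left(-15 + 13^{2} - 2132\right) - 17170\right) - \frac{1554028193}{517643580} = \left(\left(-15 + 169 - 2132\right) - 17170\right) - \frac{1554028193}{517643580} = \left(-1978 - 17170\right) - \frac{1554028193}{517643580} = -19148 - \frac{1554028193}{517643580} = - \frac{9913393298033}{517643580}$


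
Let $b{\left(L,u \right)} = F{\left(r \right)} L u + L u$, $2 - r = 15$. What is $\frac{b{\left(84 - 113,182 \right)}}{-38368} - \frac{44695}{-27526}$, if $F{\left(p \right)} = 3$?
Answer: $\frac{143499167}{66007348} \approx 2.174$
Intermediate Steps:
$r = -13$ ($r = 2 - 15 = -13$)
$b{\left(L,u \right)} = 4 L u$ ($b{\left(L,u \right)} = 3 L u + L u = 4 L u$)
$\frac{b{\left(84 - 113,182 \right)}}{-38368} - \frac{44695}{-27526} = \frac{4 \left(84 - 113\right) 182}{-38368} - \frac{44695}{-27526} = 4 \left(84 - 113\right) 182 \left(- \frac{1}{38368}\right) - - \frac{44695}{27526} = 4 \left(-29\right) 182 \left(- \frac{1}{38368}\right) + \frac{44695}{27526} = \left(-21112\right) \left(- \frac{1}{38368}\right) + \frac{44695}{27526} = \frac{2639}{4796} + \frac{44695}{27526} = \frac{143499167}{66007348}$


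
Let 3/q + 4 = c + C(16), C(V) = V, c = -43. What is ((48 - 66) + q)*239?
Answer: -134079/31 ≈ -4325.1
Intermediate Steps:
q = -3/31 (q = 3/(-4 + (-43 + 16)) = 3/(-4 - 27) = 3/(-31) = 3*(-1/31) = -3/31 ≈ -0.096774)
((48 - 66) + q)*239 = ((48 - 66) - 3/31)*239 = (-18 - 3/31)*239 = -561/31*239 = -134079/31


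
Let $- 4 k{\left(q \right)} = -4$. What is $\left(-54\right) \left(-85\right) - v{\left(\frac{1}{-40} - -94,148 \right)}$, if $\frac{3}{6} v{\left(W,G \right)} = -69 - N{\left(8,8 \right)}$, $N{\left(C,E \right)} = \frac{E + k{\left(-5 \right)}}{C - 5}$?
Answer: $4734$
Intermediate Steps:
$k{\left(q \right)} = 1$ ($k{\left(q \right)} = \left(- \frac{1}{4}\right) \left(-4\right) = 1$)
$N{\left(C,E \right)} = \frac{1 + E}{-5 + C}$ ($N{\left(C,E \right)} = \frac{E + 1}{C - 5} = \frac{1 + E}{-5 + C}$)
$v{\left(W,G \right)} = -144$ ($v{\left(W,G \right)} = 2 \left(-69 - \frac{1 + 8}{-5 + 8}\right) = 2 \left(-69 - \frac{1}{3} \cdot 9\right) = 2 \left(-69 - 3\right) = 2 \left(-72\right) = -144$)
$\left(-54\right) \left(-85\right) - v{\left(\frac{1}{-40} - -94,148 \right)} = \left(-54\right) \left(-85\right) - -144 = 4590 + 144 = 4734$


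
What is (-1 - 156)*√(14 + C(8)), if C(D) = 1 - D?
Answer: -157*√7 ≈ -415.38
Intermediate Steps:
(-1 - 156)*√(14 + C(8)) = (-1 - 156)*√(14 + (1 - 1*8)) = -157*√(14 + (1 - 8)) = -157*√(14 - 7) = -157*√7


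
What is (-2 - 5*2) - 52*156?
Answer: -8124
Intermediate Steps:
(-2 - 5*2) - 52*156 = (-2 - 10) - 8112 = -12 - 8112 = -8124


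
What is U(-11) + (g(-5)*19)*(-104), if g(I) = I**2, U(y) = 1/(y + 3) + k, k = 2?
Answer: -395185/8 ≈ -49398.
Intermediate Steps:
U(y) = 2 + 1/(3 + y) (U(y) = 1/(y + 3) + 2 = 1/(3 + y) + 2 = 2 + 1/(3 + y))
U(-11) + (g(-5)*19)*(-104) = (7 + 2*(-11))/(3 - 11) + ((-5)**2*19)*(-104) = (7 - 22)/(-8) + (25*19)*(-104) = -1/8*(-15) + 475*(-104) = 15/8 - 49400 = -395185/8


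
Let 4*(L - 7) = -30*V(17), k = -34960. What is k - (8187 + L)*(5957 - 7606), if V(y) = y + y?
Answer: 13056451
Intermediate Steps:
V(y) = 2*y
L = -248 (L = 7 + (-60*17)/4 = 7 + (-30*34)/4 = 7 + (1/4)*(-1020) = 7 - 255 = -248)
k - (8187 + L)*(5957 - 7606) = -34960 - (8187 - 248)*(5957 - 7606) = -34960 - 7939*(-1649) = -34960 - 1*(-13091411) = -34960 + 13091411 = 13056451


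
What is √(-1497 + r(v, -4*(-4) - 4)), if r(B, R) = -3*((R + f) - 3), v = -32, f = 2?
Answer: 3*I*√170 ≈ 39.115*I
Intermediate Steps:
r(B, R) = 3 - 3*R (r(B, R) = -3*((R + 2) - 3) = -3*((2 + R) - 3) = -3*(-1 + R) = 3 - 3*R)
√(-1497 + r(v, -4*(-4) - 4)) = √(-1497 + (3 - 3*(-4*(-4) - 4))) = √(-1497 + (3 - 3*(16 - 4))) = √(-1497 + (3 - 3*12)) = √(-1497 + (3 - 36)) = √(-1497 - 33) = √(-1530) = 3*I*√170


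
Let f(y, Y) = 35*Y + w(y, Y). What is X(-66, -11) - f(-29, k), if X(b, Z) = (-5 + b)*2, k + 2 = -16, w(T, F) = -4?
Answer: 492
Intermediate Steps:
k = -18 (k = -2 - 16 = -18)
f(y, Y) = -4 + 35*Y (f(y, Y) = 35*Y - 4 = -4 + 35*Y)
X(b, Z) = -10 + 2*b
X(-66, -11) - f(-29, k) = (-10 + 2*(-66)) - (-4 + 35*(-18)) = (-10 - 132) - (-4 - 630) = -142 - 1*(-634) = -142 + 634 = 492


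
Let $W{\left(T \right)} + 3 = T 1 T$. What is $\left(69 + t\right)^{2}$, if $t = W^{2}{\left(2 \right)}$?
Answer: $4900$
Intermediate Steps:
$W{\left(T \right)} = -3 + T^{2}$ ($W{\left(T \right)} = -3 + T 1 T = -3 + T T = -3 + T^{2}$)
$t = 1$ ($t = \left(-3 + 2^{2}\right)^{2} = \left(-3 + 4\right)^{2} = 1^{2} = 1$)
$\left(69 + t\right)^{2} = \left(69 + 1\right)^{2} = 70^{2} = 4900$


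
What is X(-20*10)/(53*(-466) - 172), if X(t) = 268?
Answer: -134/12435 ≈ -0.010776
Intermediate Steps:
X(-20*10)/(53*(-466) - 172) = 268/(53*(-466) - 172) = 268/(-24698 - 172) = 268/(-24870) = 268*(-1/24870) = -134/12435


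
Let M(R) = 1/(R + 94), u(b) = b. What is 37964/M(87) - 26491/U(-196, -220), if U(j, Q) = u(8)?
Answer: 54945381/8 ≈ 6.8682e+6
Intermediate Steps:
U(j, Q) = 8
M(R) = 1/(94 + R)
37964/M(87) - 26491/U(-196, -220) = 37964/(1/(94 + 87)) - 26491/8 = 37964/(1/181) - 26491*1/8 = 37964/(1/181) - 26491/8 = 37964*181 - 26491/8 = 6871484 - 26491/8 = 54945381/8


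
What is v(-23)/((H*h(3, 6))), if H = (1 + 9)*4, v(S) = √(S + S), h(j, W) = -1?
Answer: -I*√46/40 ≈ -0.16956*I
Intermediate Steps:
v(S) = √2*√S (v(S) = √(2*S) = √2*√S)
H = 40 (H = 10*4 = 40)
v(-23)/((H*h(3, 6))) = (√2*√(-23))/((40*(-1))) = (√2*(I*√23))/(-40) = (I*√46)*(-1/40) = -I*√46/40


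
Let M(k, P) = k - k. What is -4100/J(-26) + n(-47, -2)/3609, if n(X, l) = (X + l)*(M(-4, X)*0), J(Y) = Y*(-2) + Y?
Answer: -2050/13 ≈ -157.69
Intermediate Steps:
M(k, P) = 0
J(Y) = -Y (J(Y) = -2*Y + Y = -Y)
n(X, l) = 0 (n(X, l) = (X + l)*(0*0) = (X + l)*0 = 0)
-4100/J(-26) + n(-47, -2)/3609 = -4100/((-1*(-26))) + 0/3609 = -4100/26 + 0*(1/3609) = -4100*1/26 + 0 = -2050/13 + 0 = -2050/13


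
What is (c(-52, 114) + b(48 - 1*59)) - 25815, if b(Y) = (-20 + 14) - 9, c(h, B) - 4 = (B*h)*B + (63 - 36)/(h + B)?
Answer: -43500289/62 ≈ -7.0162e+5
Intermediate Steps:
c(h, B) = 4 + 27/(B + h) + h*B² (c(h, B) = 4 + ((B*h)*B + (63 - 36)/(h + B)) = 4 + (h*B² + 27/(B + h)) = 4 + (27/(B + h) + h*B²) = 4 + 27/(B + h) + h*B²)
b(Y) = -15 (b(Y) = -6 - 9 = -15)
(c(-52, 114) + b(48 - 1*59)) - 25815 = ((27 + 4*114 + 4*(-52) - 52*114³ + 114²*(-52)²)/(114 - 52) - 15) - 25815 = ((27 + 456 - 208 - 52*1481544 + 12996*2704)/62 - 15) - 25815 = ((27 + 456 - 208 - 77040288 + 35141184)/62 - 15) - 25815 = ((1/62)*(-41898829) - 15) - 25815 = (-41898829/62 - 15) - 25815 = -41899759/62 - 25815 = -43500289/62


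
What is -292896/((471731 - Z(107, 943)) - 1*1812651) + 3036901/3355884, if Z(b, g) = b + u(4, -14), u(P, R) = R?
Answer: 722206960111/642897724356 ≈ 1.1234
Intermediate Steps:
Z(b, g) = -14 + b (Z(b, g) = b - 14 = -14 + b)
-292896/((471731 - Z(107, 943)) - 1*1812651) + 3036901/3355884 = -292896/((471731 - (-14 + 107)) - 1*1812651) + 3036901/3355884 = -292896/((471731 - 1*93) - 1812651) + 3036901*(1/3355884) = -292896/((471731 - 93) - 1812651) + 433843/479412 = -292896/(471638 - 1812651) + 433843/479412 = -292896/(-1341013) + 433843/479412 = -292896*(-1/1341013) + 433843/479412 = 292896/1341013 + 433843/479412 = 722206960111/642897724356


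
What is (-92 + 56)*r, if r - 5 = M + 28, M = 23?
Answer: -2016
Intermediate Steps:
r = 56 (r = 5 + (23 + 28) = 5 + 51 = 56)
(-92 + 56)*r = (-92 + 56)*56 = -36*56 = -2016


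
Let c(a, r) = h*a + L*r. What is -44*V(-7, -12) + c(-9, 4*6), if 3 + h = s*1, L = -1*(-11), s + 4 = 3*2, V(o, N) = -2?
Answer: 361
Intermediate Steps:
s = 2 (s = -4 + 3*2 = -4 + 6 = 2)
L = 11
h = -1 (h = -3 + 2*1 = -3 + 2 = -1)
c(a, r) = -a + 11*r
-44*V(-7, -12) + c(-9, 4*6) = -44*(-2) + (-1*(-9) + 11*(4*6)) = 88 + (9 + 11*24) = 88 + (9 + 264) = 88 + 273 = 361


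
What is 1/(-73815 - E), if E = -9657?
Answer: -1/64158 ≈ -1.5587e-5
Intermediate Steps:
1/(-73815 - E) = 1/(-73815 - 1*(-9657)) = 1/(-73815 + 9657) = 1/(-64158) = -1/64158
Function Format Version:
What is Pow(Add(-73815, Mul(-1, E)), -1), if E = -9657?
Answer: Rational(-1, 64158) ≈ -1.5587e-5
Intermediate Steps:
Pow(Add(-73815, Mul(-1, E)), -1) = Pow(Add(-73815, Mul(-1, -9657)), -1) = Pow(Add(-73815, 9657), -1) = Pow(-64158, -1) = Rational(-1, 64158)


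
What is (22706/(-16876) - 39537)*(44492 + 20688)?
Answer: -10872824377810/4219 ≈ -2.5771e+9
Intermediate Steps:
(22706/(-16876) - 39537)*(44492 + 20688) = (22706*(-1/16876) - 39537)*65180 = (-11353/8438 - 39537)*65180 = -333624559/8438*65180 = -10872824377810/4219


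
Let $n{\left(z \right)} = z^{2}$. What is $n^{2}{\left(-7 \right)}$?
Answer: $2401$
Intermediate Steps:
$n^{2}{\left(-7 \right)} = \left(\left(-7\right)^{2}\right)^{2} = 49^{2} = 2401$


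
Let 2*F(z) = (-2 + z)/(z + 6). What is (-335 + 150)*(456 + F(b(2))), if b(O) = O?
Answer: -84360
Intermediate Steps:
F(z) = (-2 + z)/(2*(6 + z)) (F(z) = ((-2 + z)/(z + 6))/2 = ((-2 + z)/(6 + z))/2 = (-2 + z)/(2*(6 + z)))
(-335 + 150)*(456 + F(b(2))) = (-335 + 150)*(456 + (-2 + 2)/(2*(6 + 2))) = -185*(456 + (1/2)*0/8) = -185*(456 + (1/2)*(1/8)*0) = -185*(456 + 0) = -185*456 = -84360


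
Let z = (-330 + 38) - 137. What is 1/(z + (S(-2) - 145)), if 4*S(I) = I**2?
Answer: -1/573 ≈ -0.0017452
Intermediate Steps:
S(I) = I**2/4
z = -429 (z = -292 - 137 = -429)
1/(z + (S(-2) - 145)) = 1/(-429 + ((1/4)*(-2)**2 - 145)) = 1/(-429 + ((1/4)*4 - 145)) = 1/(-429 + (1 - 145)) = 1/(-429 - 144) = 1/(-573) = -1/573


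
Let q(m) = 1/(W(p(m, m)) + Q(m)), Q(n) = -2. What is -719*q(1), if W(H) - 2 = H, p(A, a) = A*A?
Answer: -719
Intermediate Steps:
p(A, a) = A²
W(H) = 2 + H
q(m) = m⁻² (q(m) = 1/((2 + m²) - 2) = 1/(m²) = m⁻²)
-719*q(1) = -719/1² = -719*1 = -719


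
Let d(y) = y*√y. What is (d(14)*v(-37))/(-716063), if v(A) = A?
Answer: 518*√14/716063 ≈ 0.0027067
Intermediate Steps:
d(y) = y^(3/2)
(d(14)*v(-37))/(-716063) = (14^(3/2)*(-37))/(-716063) = ((14*√14)*(-37))*(-1/716063) = -518*√14*(-1/716063) = 518*√14/716063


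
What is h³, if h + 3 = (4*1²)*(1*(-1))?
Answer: -343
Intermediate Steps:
h = -7 (h = -3 + (4*1²)*(1*(-1)) = -3 + (4*1)*(-1) = -3 + 4*(-1) = -3 - 4 = -7)
h³ = (-7)³ = -343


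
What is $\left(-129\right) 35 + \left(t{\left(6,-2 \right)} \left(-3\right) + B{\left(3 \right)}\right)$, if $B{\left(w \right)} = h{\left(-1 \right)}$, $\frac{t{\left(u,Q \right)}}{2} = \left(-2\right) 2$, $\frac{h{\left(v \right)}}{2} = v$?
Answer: $-4493$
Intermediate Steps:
$h{\left(v \right)} = 2 v$
$t{\left(u,Q \right)} = -8$ ($t{\left(u,Q \right)} = 2 \left(\left(-2\right) 2\right) = 2 \left(-4\right) = -8$)
$B{\left(w \right)} = -2$ ($B{\left(w \right)} = 2 \left(-1\right) = -2$)
$\left(-129\right) 35 + \left(t{\left(6,-2 \right)} \left(-3\right) + B{\left(3 \right)}\right) = \left(-129\right) 35 - -22 = -4515 + \left(24 - 2\right) = -4515 + 22 = -4493$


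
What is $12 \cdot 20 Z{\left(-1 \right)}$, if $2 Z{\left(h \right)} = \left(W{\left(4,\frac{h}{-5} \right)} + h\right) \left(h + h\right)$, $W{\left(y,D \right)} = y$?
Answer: $-720$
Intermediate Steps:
$Z{\left(h \right)} = h \left(4 + h\right)$ ($Z{\left(h \right)} = \frac{\left(4 + h\right) \left(h + h\right)}{2} = \frac{\left(4 + h\right) 2 h}{2} = \frac{2 h \left(4 + h\right)}{2} = h \left(4 + h\right)$)
$12 \cdot 20 Z{\left(-1 \right)} = 12 \cdot 20 \left(- (4 - 1)\right) = 240 \left(\left(-1\right) 3\right) = 240 \left(-3\right) = -720$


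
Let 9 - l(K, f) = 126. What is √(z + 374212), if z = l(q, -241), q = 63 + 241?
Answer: √374095 ≈ 611.63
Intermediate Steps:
q = 304
l(K, f) = -117 (l(K, f) = 9 - 1*126 = 9 - 126 = -117)
z = -117
√(z + 374212) = √(-117 + 374212) = √374095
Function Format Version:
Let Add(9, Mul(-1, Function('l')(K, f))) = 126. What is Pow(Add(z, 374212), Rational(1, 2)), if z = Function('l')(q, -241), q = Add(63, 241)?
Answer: Pow(374095, Rational(1, 2)) ≈ 611.63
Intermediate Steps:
q = 304
Function('l')(K, f) = -117 (Function('l')(K, f) = Add(9, Mul(-1, 126)) = Add(9, -126) = -117)
z = -117
Pow(Add(z, 374212), Rational(1, 2)) = Pow(Add(-117, 374212), Rational(1, 2)) = Pow(374095, Rational(1, 2))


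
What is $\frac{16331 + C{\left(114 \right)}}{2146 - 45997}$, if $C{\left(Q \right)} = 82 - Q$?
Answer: $- \frac{5433}{14617} \approx -0.37169$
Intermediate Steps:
$\frac{16331 + C{\left(114 \right)}}{2146 - 45997} = \frac{16331 + \left(82 - 114\right)}{2146 - 45997} = \frac{16331 + \left(82 - 114\right)}{-43851} = \left(16331 - 32\right) \left(- \frac{1}{43851}\right) = 16299 \left(- \frac{1}{43851}\right) = - \frac{5433}{14617}$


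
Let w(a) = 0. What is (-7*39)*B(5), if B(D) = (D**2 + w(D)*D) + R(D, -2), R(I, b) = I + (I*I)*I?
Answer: -42315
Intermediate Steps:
R(I, b) = I + I**3 (R(I, b) = I + I**2*I = I + I**3)
B(D) = D + D**2 + D**3 (B(D) = (D**2 + 0*D) + (D + D**3) = (D**2 + 0) + (D + D**3) = D**2 + (D + D**3) = D + D**2 + D**3)
(-7*39)*B(5) = (-7*39)*(5*(1 + 5 + 5**2)) = -1365*(1 + 5 + 25) = -1365*31 = -273*155 = -42315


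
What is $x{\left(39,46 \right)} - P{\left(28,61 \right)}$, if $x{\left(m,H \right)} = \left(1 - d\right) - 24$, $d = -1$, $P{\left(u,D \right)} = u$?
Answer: $-50$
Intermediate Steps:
$x{\left(m,H \right)} = -22$ ($x{\left(m,H \right)} = \left(1 - -1\right) - 24 = \left(1 + 1\right) - 24 = 2 - 24 = -22$)
$x{\left(39,46 \right)} - P{\left(28,61 \right)} = -22 - 28 = -50$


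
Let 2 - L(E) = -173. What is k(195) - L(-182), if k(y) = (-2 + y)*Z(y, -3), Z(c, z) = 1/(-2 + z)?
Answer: -1068/5 ≈ -213.60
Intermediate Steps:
L(E) = 175 (L(E) = 2 - 1*(-173) = 2 + 173 = 175)
k(y) = ⅖ - y/5 (k(y) = (-2 + y)/(-2 - 3) = (-2 + y)/(-5) = (-2 + y)*(-⅕) = ⅖ - y/5)
k(195) - L(-182) = (⅖ - ⅕*195) - 1*175 = (⅖ - 39) - 175 = -193/5 - 175 = -1068/5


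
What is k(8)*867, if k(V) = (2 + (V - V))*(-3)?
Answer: -5202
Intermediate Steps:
k(V) = -6 (k(V) = (2 + 0)*(-3) = 2*(-3) = -6)
k(8)*867 = -6*867 = -5202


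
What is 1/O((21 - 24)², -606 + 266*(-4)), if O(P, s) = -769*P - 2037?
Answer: -1/8958 ≈ -0.00011163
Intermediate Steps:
O(P, s) = -2037 - 769*P
1/O((21 - 24)², -606 + 266*(-4)) = 1/(-2037 - 769*(21 - 24)²) = 1/(-2037 - 769*(-3)²) = 1/(-2037 - 769*9) = 1/(-2037 - 6921) = 1/(-8958) = -1/8958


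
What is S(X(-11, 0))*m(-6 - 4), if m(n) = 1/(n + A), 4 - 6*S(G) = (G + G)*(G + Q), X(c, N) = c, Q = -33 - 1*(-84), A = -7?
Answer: -26/3 ≈ -8.6667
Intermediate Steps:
Q = 51 (Q = -33 + 84 = 51)
S(G) = ⅔ - G*(51 + G)/3 (S(G) = ⅔ - (G + G)*(G + 51)/6 = ⅔ - 2*G*(51 + G)/6 = ⅔ - G*(51 + G)/3)
m(n) = 1/(-7 + n) (m(n) = 1/(n - 7) = 1/(-7 + n))
S(X(-11, 0))*m(-6 - 4) = (⅔ - 17*(-11) - ⅓*(-11)²)/(-7 + (-6 - 4)) = (⅔ + 187 - ⅓*121)/(-7 - 10) = (⅔ + 187 - 121/3)/(-17) = (442/3)*(-1/17) = -26/3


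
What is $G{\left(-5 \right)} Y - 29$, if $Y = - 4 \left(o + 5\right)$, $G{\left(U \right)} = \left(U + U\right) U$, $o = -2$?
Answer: $-629$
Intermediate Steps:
$G{\left(U \right)} = 2 U^{2}$ ($G{\left(U \right)} = 2 U U = 2 U^{2}$)
$Y = -12$ ($Y = - 4 \left(-2 + 5\right) = \left(-4\right) 3 = -12$)
$G{\left(-5 \right)} Y - 29 = 2 \left(-5\right)^{2} \left(-12\right) - 29 = 2 \cdot 25 \left(-12\right) - 29 = 50 \left(-12\right) - 29 = -600 - 29 = -629$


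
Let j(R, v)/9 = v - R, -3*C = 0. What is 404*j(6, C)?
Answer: -21816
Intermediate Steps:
C = 0 (C = -⅓*0 = 0)
j(R, v) = -9*R + 9*v (j(R, v) = 9*(v - R) = -9*R + 9*v)
404*j(6, C) = 404*(-9*6 + 9*0) = 404*(-54 + 0) = 404*(-54) = -21816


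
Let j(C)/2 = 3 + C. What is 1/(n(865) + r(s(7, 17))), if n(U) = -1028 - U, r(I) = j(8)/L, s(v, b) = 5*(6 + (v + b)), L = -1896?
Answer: -948/1794575 ≈ -0.00052826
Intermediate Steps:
j(C) = 6 + 2*C (j(C) = 2*(3 + C) = 6 + 2*C)
s(v, b) = 30 + 5*b + 5*v (s(v, b) = 5*(6 + (b + v)) = 5*(6 + b + v) = 30 + 5*b + 5*v)
r(I) = -11/948 (r(I) = (6 + 2*8)/(-1896) = (6 + 16)*(-1/1896) = 22*(-1/1896) = -11/948)
1/(n(865) + r(s(7, 17))) = 1/((-1028 - 1*865) - 11/948) = 1/((-1028 - 865) - 11/948) = 1/(-1893 - 11/948) = 1/(-1794575/948) = -948/1794575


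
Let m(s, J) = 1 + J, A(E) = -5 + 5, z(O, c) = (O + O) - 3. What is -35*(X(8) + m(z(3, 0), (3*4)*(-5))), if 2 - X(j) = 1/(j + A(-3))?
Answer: 15995/8 ≈ 1999.4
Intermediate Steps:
z(O, c) = -3 + 2*O (z(O, c) = 2*O - 3 = -3 + 2*O)
A(E) = 0
X(j) = 2 - 1/j (X(j) = 2 - 1/(j + 0) = 2 - 1/j)
-35*(X(8) + m(z(3, 0), (3*4)*(-5))) = -35*((2 - 1/8) + (1 + (3*4)*(-5))) = -35*((2 - 1*⅛) + (1 + 12*(-5))) = -35*((2 - ⅛) + (1 - 60)) = -35*(15/8 - 59) = -35*(-457/8) = 15995/8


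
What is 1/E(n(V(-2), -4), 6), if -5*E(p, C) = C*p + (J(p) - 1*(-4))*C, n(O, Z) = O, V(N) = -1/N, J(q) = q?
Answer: -⅙ ≈ -0.16667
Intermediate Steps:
E(p, C) = -C*p/5 - C*(4 + p)/5 (E(p, C) = -(C*p + (p - 1*(-4))*C)/5 = -(C*p + (p + 4)*C)/5 = -(C*p + (4 + p)*C)/5 = -(C*p + C*(4 + p))/5 = -C*p/5 - C*(4 + p)/5)
1/E(n(V(-2), -4), 6) = 1/(-⅖*6*(2 - 1/(-2))) = 1/(-⅖*6*(2 - 1*(-½))) = 1/(-⅖*6*(2 + ½)) = 1/(-⅖*6*5/2) = 1/(-6) = -⅙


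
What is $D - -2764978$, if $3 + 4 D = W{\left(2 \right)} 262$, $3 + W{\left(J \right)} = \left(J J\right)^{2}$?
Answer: $\frac{11063315}{4} \approx 2.7658 \cdot 10^{6}$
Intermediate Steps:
$W{\left(J \right)} = -3 + J^{4}$ ($W{\left(J \right)} = -3 + \left(J J\right)^{2} = -3 + \left(J^{2}\right)^{2} = -3 + J^{4}$)
$D = \frac{3403}{4}$ ($D = - \frac{3}{4} + \frac{\left(-3 + 2^{4}\right) 262}{4} = - \frac{3}{4} + \frac{\left(-3 + 16\right) 262}{4} = - \frac{3}{4} + \frac{13 \cdot 262}{4} = - \frac{3}{4} + \frac{1}{4} \cdot 3406 = - \frac{3}{4} + \frac{1703}{2} = \frac{3403}{4} \approx 850.75$)
$D - -2764978 = \frac{3403}{4} - -2764978 = \frac{3403}{4} + 2764978 = \frac{11063315}{4}$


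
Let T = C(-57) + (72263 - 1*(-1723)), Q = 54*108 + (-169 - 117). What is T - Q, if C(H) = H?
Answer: 68383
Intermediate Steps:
Q = 5546 (Q = 5832 - 286 = 5546)
T = 73929 (T = -57 + (72263 - 1*(-1723)) = -57 + (72263 + 1723) = -57 + 73986 = 73929)
T - Q = 73929 - 1*5546 = 73929 - 5546 = 68383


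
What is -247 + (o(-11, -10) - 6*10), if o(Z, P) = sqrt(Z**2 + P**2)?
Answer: -307 + sqrt(221) ≈ -292.13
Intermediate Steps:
o(Z, P) = sqrt(P**2 + Z**2)
-247 + (o(-11, -10) - 6*10) = -247 + (sqrt((-10)**2 + (-11)**2) - 6*10) = -247 + (sqrt(100 + 121) - 60) = -247 + (sqrt(221) - 60) = -247 + (-60 + sqrt(221)) = -307 + sqrt(221)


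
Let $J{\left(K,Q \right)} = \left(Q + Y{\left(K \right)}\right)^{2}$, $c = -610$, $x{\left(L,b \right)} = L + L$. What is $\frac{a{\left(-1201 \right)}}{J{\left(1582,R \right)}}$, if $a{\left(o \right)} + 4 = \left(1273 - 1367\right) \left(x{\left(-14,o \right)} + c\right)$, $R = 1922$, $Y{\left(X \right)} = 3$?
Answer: $\frac{59968}{3705625} \approx 0.016183$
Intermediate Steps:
$x{\left(L,b \right)} = 2 L$
$J{\left(K,Q \right)} = \left(3 + Q\right)^{2}$ ($J{\left(K,Q \right)} = \left(Q + 3\right)^{2} = \left(3 + Q\right)^{2}$)
$a{\left(o \right)} = 59968$ ($a{\left(o \right)} = -4 + \left(1273 - 1367\right) \left(2 \left(-14\right) - 610\right) = -4 - 94 \left(-28 - 610\right) = -4 - -59972 = -4 + 59972 = 59968$)
$\frac{a{\left(-1201 \right)}}{J{\left(1582,R \right)}} = \frac{59968}{\left(3 + 1922\right)^{2}} = \frac{59968}{1925^{2}} = \frac{59968}{3705625}$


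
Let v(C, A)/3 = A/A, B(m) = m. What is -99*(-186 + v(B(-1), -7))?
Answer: 18117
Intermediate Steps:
v(C, A) = 3 (v(C, A) = 3*(A/A) = 3*1 = 3)
-99*(-186 + v(B(-1), -7)) = -99*(-186 + 3) = -99*(-183) = 18117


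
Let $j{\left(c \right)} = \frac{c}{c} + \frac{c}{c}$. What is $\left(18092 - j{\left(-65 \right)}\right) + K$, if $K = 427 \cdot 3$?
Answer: $19371$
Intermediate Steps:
$j{\left(c \right)} = 2$ ($j{\left(c \right)} = 1 + 1 = 2$)
$K = 1281$
$\left(18092 - j{\left(-65 \right)}\right) + K = \left(18092 - 2\right) + 1281 = 18090 + 1281 = 19371$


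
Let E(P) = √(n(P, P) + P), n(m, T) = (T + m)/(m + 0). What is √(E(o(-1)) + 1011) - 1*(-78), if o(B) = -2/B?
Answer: 78 + √1013 ≈ 109.83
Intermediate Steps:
n(m, T) = (T + m)/m
E(P) = √(2 + P) (E(P) = √((P + P)/P + P) = √((2*P)/P + P) = √(2 + P))
√(E(o(-1)) + 1011) - 1*(-78) = √(√(2 - 2/(-1)) + 1011) - 1*(-78) = √(√(2 - 2*(-1)) + 1011) + 78 = √(√(2 + 2) + 1011) + 78 = √(√4 + 1011) + 78 = √(2 + 1011) + 78 = √1013 + 78 = 78 + √1013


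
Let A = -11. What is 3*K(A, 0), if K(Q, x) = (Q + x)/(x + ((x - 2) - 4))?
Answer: 11/2 ≈ 5.5000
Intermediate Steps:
K(Q, x) = (Q + x)/(-6 + 2*x) (K(Q, x) = (Q + x)/(x + ((-2 + x) - 4)) = (Q + x)/(x + (-6 + x)) = (Q + x)/(-6 + 2*x))
3*K(A, 0) = 3*((-11 + 0)/(2*(-3 + 0))) = 3*((½)*(-11)/(-3)) = 3*((½)*(-⅓)*(-11)) = 3*(11/6) = 11/2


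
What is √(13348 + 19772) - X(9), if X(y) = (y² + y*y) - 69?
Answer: -93 + 12*√230 ≈ 88.989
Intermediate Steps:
X(y) = -69 + 2*y² (X(y) = (y² + y²) - 69 = 2*y² - 69 = -69 + 2*y²)
√(13348 + 19772) - X(9) = √(13348 + 19772) - (-69 + 2*9²) = √33120 - (-69 + 2*81) = 12*√230 - (-69 + 162) = 12*√230 - 1*93 = 12*√230 - 93 = -93 + 12*√230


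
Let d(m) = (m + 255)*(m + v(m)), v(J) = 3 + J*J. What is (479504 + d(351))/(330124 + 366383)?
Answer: 75353834/696507 ≈ 108.19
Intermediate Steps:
v(J) = 3 + J²
d(m) = (255 + m)*(3 + m + m²) (d(m) = (m + 255)*(m + (3 + m²)) = (255 + m)*(3 + m + m²))
(479504 + d(351))/(330124 + 366383) = (479504 + (765 + 351³ + 256*351² + 258*351))/(330124 + 366383) = (479504 + (765 + 43243551 + 256*123201 + 90558))/696507 = (479504 + (765 + 43243551 + 31539456 + 90558))*(1/696507) = (479504 + 74874330)*(1/696507) = 75353834*(1/696507) = 75353834/696507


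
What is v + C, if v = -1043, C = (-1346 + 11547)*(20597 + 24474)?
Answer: 459768228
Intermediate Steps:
C = 459769271 (C = 10201*45071 = 459769271)
v + C = -1043 + 459769271 = 459768228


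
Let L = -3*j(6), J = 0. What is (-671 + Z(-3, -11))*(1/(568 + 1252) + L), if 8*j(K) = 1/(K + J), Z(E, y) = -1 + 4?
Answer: 75317/1820 ≈ 41.383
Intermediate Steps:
Z(E, y) = 3
j(K) = 1/(8*K) (j(K) = 1/(8*(K + 0)) = 1/(8*K))
L = -1/16 (L = -3/(8*6) = -3*1/48 = -1/16 ≈ -0.062500)
(-671 + Z(-3, -11))*(1/(568 + 1252) + L) = (-671 + 3)*(1/(568 + 1252) - 1/16) = -668*(1/1820 - 1/16) = -668*(-451/7280) = 75317/1820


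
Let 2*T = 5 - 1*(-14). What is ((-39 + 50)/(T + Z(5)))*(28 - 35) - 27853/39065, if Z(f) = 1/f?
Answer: -32781791/3789305 ≈ -8.6511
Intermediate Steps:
T = 19/2 (T = (5 - 1*(-14))/2 = (5 + 14)/2 = (1/2)*19 = 19/2 ≈ 9.5000)
((-39 + 50)/(T + Z(5)))*(28 - 35) - 27853/39065 = ((-39 + 50)/(19/2 + 1/5))*(28 - 35) - 27853/39065 = (11/(19/2 + 1/5))*(-7) - 27853*1/39065 = (11/(97/10))*(-7) - 27853/39065 = (11*(10/97))*(-7) - 27853/39065 = (110/97)*(-7) - 27853/39065 = -770/97 - 27853/39065 = -32781791/3789305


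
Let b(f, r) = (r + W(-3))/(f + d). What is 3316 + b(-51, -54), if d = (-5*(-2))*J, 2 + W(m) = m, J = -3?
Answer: 268655/81 ≈ 3316.7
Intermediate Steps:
W(m) = -2 + m
d = -30 (d = -5*(-2)*(-3) = 10*(-3) = -30)
b(f, r) = (-5 + r)/(-30 + f) (b(f, r) = (r + (-2 - 3))/(f - 30) = (r - 5)/(-30 + f) = (-5 + r)/(-30 + f))
3316 + b(-51, -54) = 3316 + (-5 - 54)/(-30 - 51) = 3316 - 59/(-81) = 3316 - 1/81*(-59) = 3316 + 59/81 = 268655/81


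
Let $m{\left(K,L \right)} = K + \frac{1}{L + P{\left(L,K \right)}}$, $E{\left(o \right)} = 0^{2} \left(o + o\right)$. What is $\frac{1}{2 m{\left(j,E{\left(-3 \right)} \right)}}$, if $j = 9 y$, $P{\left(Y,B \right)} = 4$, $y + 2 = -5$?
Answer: $- \frac{2}{251} \approx -0.0079681$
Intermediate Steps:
$y = -7$ ($y = -2 - 5 = -7$)
$j = -63$ ($j = 9 \left(-7\right) = -63$)
$E{\left(o \right)} = 0$ ($E{\left(o \right)} = 0 \cdot 2 o = 0$)
$m{\left(K,L \right)} = K + \frac{1}{4 + L}$ ($m{\left(K,L \right)} = K + \frac{1}{L + 4} = K + \frac{1}{4 + L}$)
$\frac{1}{2 m{\left(j,E{\left(-3 \right)} \right)}} = \frac{1}{2 \frac{1 + 4 \left(-63\right) - 0}{4 + 0}} = \frac{1}{2 \frac{1 - 252 + 0}{4}} = \frac{1}{2 \cdot \frac{1}{4} \left(-251\right)} = \frac{1}{2 \left(- \frac{251}{4}\right)} = \frac{1}{- \frac{251}{2}} = - \frac{2}{251}$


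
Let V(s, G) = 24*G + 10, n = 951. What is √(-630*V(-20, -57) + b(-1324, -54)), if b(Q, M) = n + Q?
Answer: √855167 ≈ 924.75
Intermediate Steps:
V(s, G) = 10 + 24*G
b(Q, M) = 951 + Q
√(-630*V(-20, -57) + b(-1324, -54)) = √(-630*(10 + 24*(-57)) + (951 - 1324)) = √(-630*(10 - 1368) - 373) = √(-630*(-1358) - 373) = √(855540 - 373) = √855167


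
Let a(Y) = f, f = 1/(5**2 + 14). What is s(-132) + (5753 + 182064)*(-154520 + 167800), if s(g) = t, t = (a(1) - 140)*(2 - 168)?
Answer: 97275086834/39 ≈ 2.4942e+9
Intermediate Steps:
f = 1/39 (f = 1/(25 + 14) = 1/39 ≈ 0.025641)
a(Y) = 1/39
t = 906194/39 (t = (1/39 - 140)*(2 - 168) = -5459/39*(-166) = 906194/39 ≈ 23236.)
s(g) = 906194/39
s(-132) + (5753 + 182064)*(-154520 + 167800) = 906194/39 + (5753 + 182064)*(-154520 + 167800) = 906194/39 + 187817*13280 = 906194/39 + 2494209760 = 97275086834/39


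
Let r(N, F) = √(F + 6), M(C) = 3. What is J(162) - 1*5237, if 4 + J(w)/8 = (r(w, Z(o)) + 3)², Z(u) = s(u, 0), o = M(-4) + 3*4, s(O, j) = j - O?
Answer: -5269 + 144*I ≈ -5269.0 + 144.0*I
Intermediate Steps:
o = 15 (o = 3 + 3*4 = 3 + 12 = 15)
Z(u) = -u (Z(u) = 0 - u = -u)
r(N, F) = √(6 + F)
J(w) = -32 + 8*(3 + 3*I)² (J(w) = -32 + 8*(√(6 - 1*15) + 3)² = -32 + 8*(√(6 - 15) + 3)² = -32 + 8*(√(-9) + 3)² = -32 + 8*(3*I + 3)² = -32 + 8*(3 + 3*I)²)
J(162) - 1*5237 = (-32 + 144*I) - 1*5237 = (-32 + 144*I) - 5237 = -5269 + 144*I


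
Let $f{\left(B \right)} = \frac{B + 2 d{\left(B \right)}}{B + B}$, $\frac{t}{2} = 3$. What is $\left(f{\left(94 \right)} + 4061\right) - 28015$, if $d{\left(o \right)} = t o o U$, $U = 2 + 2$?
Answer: $- \frac{43395}{2} \approx -21698.0$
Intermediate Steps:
$t = 6$ ($t = 2 \cdot 3 = 6$)
$U = 4$
$d{\left(o \right)} = 24 o^{2}$ ($d{\left(o \right)} = 6 o o 4 = 6 o^{2} \cdot 4 = 24 o^{2}$)
$f{\left(B \right)} = \frac{B + 48 B^{2}}{2 B}$ ($f{\left(B \right)} = \frac{B + 2 \cdot 24 B^{2}}{B + B} = \frac{B + 48 B^{2}}{2 B}$)
$\left(f{\left(94 \right)} + 4061\right) - 28015 = \left(\left(\frac{1}{2} + 24 \cdot 94\right) + 4061\right) - 28015 = \left(\left(\frac{1}{2} + 2256\right) + 4061\right) - 28015 = \left(\frac{4513}{2} + 4061\right) - 28015 = \frac{12635}{2} - 28015 = - \frac{43395}{2}$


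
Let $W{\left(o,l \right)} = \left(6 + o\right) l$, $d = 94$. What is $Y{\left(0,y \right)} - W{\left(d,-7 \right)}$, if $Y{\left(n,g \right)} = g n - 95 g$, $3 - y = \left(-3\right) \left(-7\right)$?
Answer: $2410$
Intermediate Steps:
$y = -18$ ($y = 3 - \left(-3\right) \left(-7\right) = 3 - 21 = -18$)
$Y{\left(n,g \right)} = - 95 g + g n$
$W{\left(o,l \right)} = l \left(6 + o\right)$
$Y{\left(0,y \right)} - W{\left(d,-7 \right)} = - 18 \left(-95 + 0\right) - - 7 \left(6 + 94\right) = \left(-18\right) \left(-95\right) - \left(-7\right) 100 = 1710 - -700 = 1710 + 700 = 2410$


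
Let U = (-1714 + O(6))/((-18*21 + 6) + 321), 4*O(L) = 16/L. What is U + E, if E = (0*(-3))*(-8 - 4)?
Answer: 5140/153 ≈ 33.595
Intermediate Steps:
O(L) = 4/L (O(L) = (16/L)/4 = 4/L)
E = 0 (E = 0*(-12) = 0)
U = 5140/153 (U = (-1714 + 4/6)/((-18*21 + 6) + 321) = (-1714 + 4*(⅙))/((-378 + 6) + 321) = (-1714 + ⅔)/(-372 + 321) = -5140/3/(-51) = -5140/3*(-1/51) = 5140/153 ≈ 33.595)
U + E = 5140/153 + 0 = 5140/153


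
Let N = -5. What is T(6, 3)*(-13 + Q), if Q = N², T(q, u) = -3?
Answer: -36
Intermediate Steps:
Q = 25 (Q = (-5)² = 25)
T(6, 3)*(-13 + Q) = -3*(-13 + 25) = -3*12 = -36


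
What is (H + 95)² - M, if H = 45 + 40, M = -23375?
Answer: 55775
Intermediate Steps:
H = 85
(H + 95)² - M = (85 + 95)² - 1*(-23375) = 180² + 23375 = 32400 + 23375 = 55775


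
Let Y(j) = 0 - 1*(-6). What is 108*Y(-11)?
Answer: 648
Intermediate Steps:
Y(j) = 6 (Y(j) = 0 + 6 = 6)
108*Y(-11) = 108*6 = 648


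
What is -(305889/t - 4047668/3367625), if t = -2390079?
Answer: 3568121909799/2682963264125 ≈ 1.3299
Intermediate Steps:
-(305889/t - 4047668/3367625) = -(305889/(-2390079) - 4047668/3367625) = -(305889*(-1/2390079) - 4047668*1/3367625) = -(-101963/796693 - 4047668/3367625) = -1*(-3568121909799/2682963264125) = 3568121909799/2682963264125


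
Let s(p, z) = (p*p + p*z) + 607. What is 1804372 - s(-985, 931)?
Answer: 1750575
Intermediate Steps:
s(p, z) = 607 + p² + p*z (s(p, z) = (p² + p*z) + 607 = 607 + p² + p*z)
1804372 - s(-985, 931) = 1804372 - (607 + (-985)² - 985*931) = 1804372 - (607 + 970225 - 917035) = 1804372 - 1*53797 = 1804372 - 53797 = 1750575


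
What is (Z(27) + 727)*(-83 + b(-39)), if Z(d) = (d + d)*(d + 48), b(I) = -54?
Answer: -654449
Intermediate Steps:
Z(d) = 2*d*(48 + d) (Z(d) = (2*d)*(48 + d) = 2*d*(48 + d))
(Z(27) + 727)*(-83 + b(-39)) = (2*27*(48 + 27) + 727)*(-83 - 54) = (2*27*75 + 727)*(-137) = (4050 + 727)*(-137) = 4777*(-137) = -654449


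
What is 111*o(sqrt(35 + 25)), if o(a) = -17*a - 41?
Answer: -4551 - 3774*sqrt(15) ≈ -19168.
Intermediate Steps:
o(a) = -41 - 17*a
111*o(sqrt(35 + 25)) = 111*(-41 - 17*sqrt(35 + 25)) = 111*(-41 - 34*sqrt(15)) = -4551 - 3774*sqrt(15)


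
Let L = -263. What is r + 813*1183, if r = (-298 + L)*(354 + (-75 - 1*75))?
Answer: 847335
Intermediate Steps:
r = -114444 (r = (-298 - 263)*(354 + (-75 - 1*75)) = -561*(354 + (-75 - 75)) = -561*(354 - 150) = -561*204 = -114444)
r + 813*1183 = -114444 + 813*1183 = -114444 + 961779 = 847335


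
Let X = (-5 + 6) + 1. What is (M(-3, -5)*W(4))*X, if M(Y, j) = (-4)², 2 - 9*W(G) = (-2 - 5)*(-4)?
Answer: -832/9 ≈ -92.444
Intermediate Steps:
W(G) = -26/9 (W(G) = 2/9 - (-2 - 5)*(-4)/9 = 2/9 - (-7)*(-4)/9 = 2/9 - ⅑*28 = 2/9 - 28/9 = -26/9)
M(Y, j) = 16
X = 2 (X = 1 + 1 = 2)
(M(-3, -5)*W(4))*X = (16*(-26/9))*2 = -416/9*2 = -832/9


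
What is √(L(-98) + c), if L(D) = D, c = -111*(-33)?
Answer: √3565 ≈ 59.708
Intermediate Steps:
c = 3663
√(L(-98) + c) = √(-98 + 3663) = √3565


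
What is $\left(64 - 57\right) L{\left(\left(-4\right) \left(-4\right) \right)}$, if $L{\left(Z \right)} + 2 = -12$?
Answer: $-98$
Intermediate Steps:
$L{\left(Z \right)} = -14$ ($L{\left(Z \right)} = -2 - 12 = -14$)
$\left(64 - 57\right) L{\left(\left(-4\right) \left(-4\right) \right)} = \left(64 - 57\right) \left(-14\right) = 7 \left(-14\right) = -98$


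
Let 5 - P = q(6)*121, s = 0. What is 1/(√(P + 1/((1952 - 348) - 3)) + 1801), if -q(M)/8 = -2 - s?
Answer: 2883401/5196096731 - I*√4949539530/5196096731 ≈ 0.00055492 - 1.354e-5*I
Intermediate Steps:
q(M) = 16 (q(M) = -8*(-2 - 1*0) = -8*(-2 + 0) = -8*(-2) = 16)
P = -1931 (P = 5 - 16*121 = 5 - 1*1936 = 5 - 1936 = -1931)
1/(√(P + 1/((1952 - 348) - 3)) + 1801) = 1/(√(-1931 + 1/((1952 - 348) - 3)) + 1801) = 1/(√(-1931 + 1/(1604 - 3)) + 1801) = 1/(√(-1931 + 1/1601) + 1801) = 1/(√(-3091530/1601) + 1801) = 1/(I*√4949539530/1601 + 1801) = 1/(1801 + I*√4949539530/1601)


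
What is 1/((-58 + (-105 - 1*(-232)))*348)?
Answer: 1/24012 ≈ 4.1646e-5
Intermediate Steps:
1/((-58 + (-105 - 1*(-232)))*348) = 1/((-58 + (-105 + 232))*348) = 1/((-58 + 127)*348) = 1/(69*348) = 1/24012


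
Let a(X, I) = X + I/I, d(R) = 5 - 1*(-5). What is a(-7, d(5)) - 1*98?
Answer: -104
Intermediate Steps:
d(R) = 10 (d(R) = 5 + 5 = 10)
a(X, I) = 1 + X (a(X, I) = X + 1 = 1 + X)
a(-7, d(5)) - 1*98 = (1 - 7) - 1*98 = -6 - 98 = -104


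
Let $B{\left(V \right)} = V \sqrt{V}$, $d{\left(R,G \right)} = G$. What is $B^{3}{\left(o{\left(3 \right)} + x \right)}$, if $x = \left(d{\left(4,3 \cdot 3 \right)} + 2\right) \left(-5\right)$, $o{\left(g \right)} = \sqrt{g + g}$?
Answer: $i \left(55 - \sqrt{6}\right)^{\frac{9}{2}} \approx 5.5284 \cdot 10^{7} i$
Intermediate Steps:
$o{\left(g \right)} = \sqrt{2} \sqrt{g}$ ($o{\left(g \right)} = \sqrt{2 g} = \sqrt{2} \sqrt{g}$)
$x = -55$ ($x = \left(3 \cdot 3 + 2\right) \left(-5\right) = \left(9 + 2\right) \left(-5\right) = 11 \left(-5\right) = -55$)
$B{\left(V \right)} = V^{\frac{3}{2}}$
$B^{3}{\left(o{\left(3 \right)} + x \right)} = \left(\left(\sqrt{2} \sqrt{3} - 55\right)^{\frac{3}{2}}\right)^{3} = \left(\left(\sqrt{6} - 55\right)^{\frac{3}{2}}\right)^{3} = \left(\left(-55 + \sqrt{6}\right)^{\frac{3}{2}}\right)^{3} = \left(-55 + \sqrt{6}\right)^{\frac{9}{2}}$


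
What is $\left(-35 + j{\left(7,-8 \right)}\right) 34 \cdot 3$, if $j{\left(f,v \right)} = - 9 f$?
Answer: $-9996$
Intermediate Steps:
$\left(-35 + j{\left(7,-8 \right)}\right) 34 \cdot 3 = \left(-35 - 63\right) 34 \cdot 3 = \left(-35 - 63\right) 102 = \left(-98\right) 102 = -9996$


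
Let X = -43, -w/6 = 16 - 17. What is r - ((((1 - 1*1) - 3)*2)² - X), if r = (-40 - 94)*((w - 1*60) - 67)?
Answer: 16135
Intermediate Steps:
w = 6 (w = -6*(16 - 17) = -6*(-1) = 6)
r = 16214 (r = (-40 - 94)*((6 - 1*60) - 67) = -134*((6 - 60) - 67) = -134*(-54 - 67) = -134*(-121) = 16214)
r - ((((1 - 1*1) - 3)*2)² - X) = 16214 - ((((1 - 1*1) - 3)*2)² - 1*(-43)) = 16214 - ((((1 - 1) - 3)*2)² + 43) = 16214 - (((0 - 3)*2)² + 43) = 16214 - ((-3*2)² + 43) = 16214 - ((-6)² + 43) = 16214 - (36 + 43) = 16214 - 1*79 = 16214 - 79 = 16135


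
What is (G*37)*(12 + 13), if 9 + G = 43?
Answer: 31450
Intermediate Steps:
G = 34 (G = -9 + 43 = 34)
(G*37)*(12 + 13) = (34*37)*(12 + 13) = 1258*25 = 31450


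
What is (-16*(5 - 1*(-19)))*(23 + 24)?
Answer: -18048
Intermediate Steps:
(-16*(5 - 1*(-19)))*(23 + 24) = -16*(5 + 19)*47 = -16*24*47 = -384*47 = -18048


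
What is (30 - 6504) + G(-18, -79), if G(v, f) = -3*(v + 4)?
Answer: -6432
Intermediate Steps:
G(v, f) = -12 - 3*v (G(v, f) = -3*(4 + v) = -12 - 3*v)
(30 - 6504) + G(-18, -79) = (30 - 6504) + (-12 - 3*(-18)) = -6474 + (-12 + 54) = -6474 + 42 = -6432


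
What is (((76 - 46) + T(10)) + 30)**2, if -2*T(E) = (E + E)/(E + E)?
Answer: 14161/4 ≈ 3540.3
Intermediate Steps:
T(E) = -1/2 (T(E) = -(E + E)/(2*(E + E)) = -2*E/(2*(2*E)) = -2*E*1/(2*E)/2 = -1/2*1 = -1/2)
(((76 - 46) + T(10)) + 30)**2 = (((76 - 46) - 1/2) + 30)**2 = ((30 - 1/2) + 30)**2 = (59/2 + 30)**2 = (119/2)**2 = 14161/4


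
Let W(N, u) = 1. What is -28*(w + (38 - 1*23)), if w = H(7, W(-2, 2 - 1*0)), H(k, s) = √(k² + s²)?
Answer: -420 - 140*√2 ≈ -617.99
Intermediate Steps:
w = 5*√2 (w = √(7² + 1²) = √(49 + 1) = √50 = 5*√2 ≈ 7.0711)
-28*(w + (38 - 1*23)) = -28*(5*√2 + (38 - 1*23)) = -28*(5*√2 + (38 - 23)) = -28*(5*√2 + 15) = -28*(15 + 5*√2) = -420 - 140*√2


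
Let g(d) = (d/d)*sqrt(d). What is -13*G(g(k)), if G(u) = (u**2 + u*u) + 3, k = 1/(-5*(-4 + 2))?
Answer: -208/5 ≈ -41.600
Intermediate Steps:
k = 1/10 (k = 1/(-5*(-2)) = 1/10 ≈ 0.10000)
g(d) = sqrt(d) (g(d) = 1*sqrt(d) = sqrt(d))
G(u) = 3 + 2*u**2 (G(u) = (u**2 + u**2) + 3 = 2*u**2 + 3 = 3 + 2*u**2)
-13*G(g(k)) = -13*(3 + 2*(sqrt(1/10))**2) = -13*(3 + 2*(sqrt(10)/10)**2) = -13*(3 + 2*(1/10)) = -13*(3 + 1/5) = -13*16/5 = -208/5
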